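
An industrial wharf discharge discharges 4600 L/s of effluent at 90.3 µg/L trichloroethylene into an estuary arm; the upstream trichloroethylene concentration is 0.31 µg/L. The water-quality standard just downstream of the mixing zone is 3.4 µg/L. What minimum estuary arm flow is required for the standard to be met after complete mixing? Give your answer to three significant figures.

Set C_mix = 3.4: (Q·0.3100 + 4600·90.30) / (Q + 4600) = 3.4
→ Q = 4600·(90.30 − 3.4)/(3.4 − 0.3100) = 129400 L/s.

129000 L/s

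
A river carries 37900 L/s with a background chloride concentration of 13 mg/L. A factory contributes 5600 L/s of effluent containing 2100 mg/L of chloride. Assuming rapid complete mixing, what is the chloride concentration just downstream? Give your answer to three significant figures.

Mass balance: C = (37900·13.00 + 5600·2100) / 43500 = 12250000/43500 = 281.7 mg/L.

282 mg/L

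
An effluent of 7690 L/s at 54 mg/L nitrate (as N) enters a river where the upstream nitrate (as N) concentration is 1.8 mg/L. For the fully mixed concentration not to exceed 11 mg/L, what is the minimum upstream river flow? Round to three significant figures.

35900 L/s

Set C_mix = 11: (Q·1.800 + 7690·54.00) / (Q + 7690) = 11
→ Q = 7690·(54.00 − 11)/(11 − 1.800) = 35940 L/s.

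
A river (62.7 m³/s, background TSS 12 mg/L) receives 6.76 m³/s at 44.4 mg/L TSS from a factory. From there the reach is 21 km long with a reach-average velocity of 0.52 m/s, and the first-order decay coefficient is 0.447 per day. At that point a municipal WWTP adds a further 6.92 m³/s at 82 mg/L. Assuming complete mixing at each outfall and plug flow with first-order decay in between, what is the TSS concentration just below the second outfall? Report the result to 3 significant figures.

Conservation of mass: C = (62.70·12.00 + 6.760·44.40) / 69.46 = 1053/69.46 = 15.15 mg/L; combined flow 69.46 m³/s.
Travel time t = 21·1000 / 0.52 = 40380 s = 11.22 h.
Applying C = C₀e^(−kt): 15.15 × 0.8114 = 12.30 mg/L.
At the second outfall, C = (69.46·12.30 + 6.920·82.00) / (69.46 + 6.920) = 18.61 mg/L.

18.6 mg/L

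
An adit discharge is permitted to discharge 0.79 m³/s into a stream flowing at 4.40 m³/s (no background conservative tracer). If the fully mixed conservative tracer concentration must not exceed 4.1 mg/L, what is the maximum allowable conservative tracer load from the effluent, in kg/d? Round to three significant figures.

1840 kg/d

Mass balance at the limit: 4.400·0 + 0.7900·Cₑ = 5.190·4.1 → Cₑ = 26.94 mg/L.
Load = 0.7900 m³/s × 26.94 g/m³ × 86 400 s/d = 1839 kg/d.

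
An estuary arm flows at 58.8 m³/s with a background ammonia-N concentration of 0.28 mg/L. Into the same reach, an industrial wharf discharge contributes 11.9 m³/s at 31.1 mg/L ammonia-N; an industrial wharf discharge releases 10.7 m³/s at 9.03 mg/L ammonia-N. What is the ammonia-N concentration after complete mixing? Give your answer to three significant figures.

After mixing, C = (58.80·0.2800 + 11.90·31.10 + 10.70·9.030) / 81.40 = 483.2/81.40 = 5.936 mg/L.

5.94 mg/L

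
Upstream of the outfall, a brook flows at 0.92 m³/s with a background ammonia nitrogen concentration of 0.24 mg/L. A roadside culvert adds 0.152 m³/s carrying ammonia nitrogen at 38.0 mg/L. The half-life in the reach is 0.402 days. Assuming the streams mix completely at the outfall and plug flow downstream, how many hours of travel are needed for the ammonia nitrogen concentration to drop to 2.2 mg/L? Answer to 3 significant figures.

13.0 h

Mass balance: C = (0.9200·0.2400 + 0.1520·38.00) / 1.072 = 5.997/1.072 = 5.594 mg/L.
Half-life 0.402 d → k = ln 2 / 0.402 = 1.724 d⁻¹.
5.594·exp(−k·t) = 2.2 → t = ln(5.594/2.2)/k = 46760 s = 12.99 h.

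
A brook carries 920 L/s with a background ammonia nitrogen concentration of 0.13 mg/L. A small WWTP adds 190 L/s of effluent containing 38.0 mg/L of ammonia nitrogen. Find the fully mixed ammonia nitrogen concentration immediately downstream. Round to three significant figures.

Conservation of mass: C = (920.0·0.1300 + 190.0·38.00) / 1110 = 7340/1110 = 6.612 mg/L.

6.61 mg/L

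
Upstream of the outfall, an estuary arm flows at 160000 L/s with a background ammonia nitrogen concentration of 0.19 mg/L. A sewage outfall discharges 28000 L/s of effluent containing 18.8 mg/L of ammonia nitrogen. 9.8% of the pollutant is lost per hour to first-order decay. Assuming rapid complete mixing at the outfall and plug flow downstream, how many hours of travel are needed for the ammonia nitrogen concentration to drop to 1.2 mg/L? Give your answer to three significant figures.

8.76 h

Mass balance: C = (160000·0.1900 + 28000·18.80) / 188000 = 556800/188000 = 2.962 mg/L.
9.8%/h lost → k = −ln(1 − 0.098) = 0.1031 h⁻¹.
2.962·exp(−k·t) = 1.2 → t = ln(2.962/1.2)/k = 31530 s = 8.759 h.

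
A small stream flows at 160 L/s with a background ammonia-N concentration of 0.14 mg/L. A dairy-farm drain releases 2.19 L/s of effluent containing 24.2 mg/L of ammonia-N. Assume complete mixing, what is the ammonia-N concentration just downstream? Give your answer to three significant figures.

0.465 mg/L

After mixing, C = (160.0·0.1400 + 2.190·24.20) / 162.2 = 75.40/162.2 = 0.4649 mg/L.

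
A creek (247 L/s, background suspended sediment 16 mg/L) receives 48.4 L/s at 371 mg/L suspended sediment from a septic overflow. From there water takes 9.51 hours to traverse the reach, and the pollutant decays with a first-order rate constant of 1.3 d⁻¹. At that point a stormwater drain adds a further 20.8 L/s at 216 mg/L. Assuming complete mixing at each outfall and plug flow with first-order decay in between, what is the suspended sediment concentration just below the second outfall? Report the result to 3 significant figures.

Mixed concentration C = ΣQC/ΣQ = (247.0·16.00 + 48.40·371.0) / 295.4 = 21910/295.4 = 74.17 mg/L; combined flow 295.4 L/s.
First-order decay: C = 74.17·exp(−k·t) = 74.17·0.5974 = 44.31 mg/L.
Second outfall: C = (295.4·44.31 + 20.80·216.0)/316.2 = 55.60 mg/L.

55.6 mg/L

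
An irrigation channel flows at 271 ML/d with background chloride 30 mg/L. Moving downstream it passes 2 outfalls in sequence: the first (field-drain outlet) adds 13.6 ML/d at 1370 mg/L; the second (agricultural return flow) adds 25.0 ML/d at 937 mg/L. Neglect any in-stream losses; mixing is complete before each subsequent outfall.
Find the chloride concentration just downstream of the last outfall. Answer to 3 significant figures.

Outfall 1: combined Q = 284.6 ML/d; C = (271.0·30.00 + 13.60·1370)/284.6 = 94.03 mg/L.
Outfall 2: combined Q = 309.6 ML/d; C = (284.6·94.03 + 25.00·937.0)/309.6 = 162.1 mg/L.

162 mg/L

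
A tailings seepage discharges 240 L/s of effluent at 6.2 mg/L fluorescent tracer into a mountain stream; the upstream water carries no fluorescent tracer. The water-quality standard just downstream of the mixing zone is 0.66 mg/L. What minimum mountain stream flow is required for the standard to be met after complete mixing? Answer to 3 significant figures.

2010 L/s

Set C_mix = 0.66: (Q·0 + 240.0·6.200) / (Q + 240.0) = 0.66
→ Q = 240.0·(6.200 − 0.66)/(0.66 − 0) = 2015 L/s.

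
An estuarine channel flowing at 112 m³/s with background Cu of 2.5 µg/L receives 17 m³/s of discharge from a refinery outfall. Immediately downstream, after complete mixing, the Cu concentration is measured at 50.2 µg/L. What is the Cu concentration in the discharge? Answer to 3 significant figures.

364 µg/L

Mass balance: 112.0·2.500 + 17.00·Cₑ = 129.0·50.20
→ Cₑ = (129.0·50.20 − 112.0·2.500) / 17.00 = 364.5 µg/L.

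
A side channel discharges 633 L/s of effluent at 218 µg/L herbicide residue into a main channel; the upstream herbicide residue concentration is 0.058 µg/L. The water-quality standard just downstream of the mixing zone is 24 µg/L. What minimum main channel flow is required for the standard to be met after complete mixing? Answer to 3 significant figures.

Set C_mix = 24: (Q·0.05800 + 633.0·218.0) / (Q + 633.0) = 24
→ Q = 633.0·(218.0 − 24)/(24 − 0.05800) = 5129 L/s.

5130 L/s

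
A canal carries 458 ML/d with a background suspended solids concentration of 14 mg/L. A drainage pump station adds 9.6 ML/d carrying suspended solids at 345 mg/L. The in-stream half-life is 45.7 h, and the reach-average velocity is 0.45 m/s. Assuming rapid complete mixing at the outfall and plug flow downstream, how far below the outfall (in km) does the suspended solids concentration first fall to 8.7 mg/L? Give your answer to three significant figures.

93.1 km

Mixed concentration C = ΣQC/ΣQ = (458.0·14.00 + 9.600·345.0) / 467.6 = 9724/467.6 = 20.80 mg/L.
Half-life 45.7 h → k = ln 2 / 45.7 = 0.01517 h⁻¹ = 0.3640 d⁻¹.
Set 20.80·exp(−k·t) = 8.7 → t = ln(20.80/8.7)/k = 206800 s = 57.45 h.
Distance = v·t = 0.45·206800 = 93070 m = 93.07 km.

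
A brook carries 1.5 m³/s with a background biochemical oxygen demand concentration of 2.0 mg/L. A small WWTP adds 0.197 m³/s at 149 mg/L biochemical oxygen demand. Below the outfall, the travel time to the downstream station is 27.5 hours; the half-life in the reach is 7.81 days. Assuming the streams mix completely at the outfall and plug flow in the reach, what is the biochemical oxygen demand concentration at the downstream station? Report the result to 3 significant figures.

After mixing, C = (1.500·2.000 + 0.1970·149.0) / 1.697 = 32.35/1.697 = 19.06 mg/L.
Half-life 7.81 d → k = ln 2 / 7.81 = 0.08875 d⁻¹.
After decay, C = 19.06 × e^(−kt) = 19.06 × 0.9033 = 17.22 mg/L.

17.2 mg/L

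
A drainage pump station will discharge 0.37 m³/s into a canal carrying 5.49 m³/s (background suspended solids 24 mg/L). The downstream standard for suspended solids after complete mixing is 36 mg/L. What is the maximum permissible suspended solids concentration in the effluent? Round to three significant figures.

At the limit, (Qr·Cr + Qe·Cₑ)/(Qr + Qe) = 36:
Cₑ = (5.860·36 − 5.490·24.00) / 0.3700 = 214.1 mg/L.

214 mg/L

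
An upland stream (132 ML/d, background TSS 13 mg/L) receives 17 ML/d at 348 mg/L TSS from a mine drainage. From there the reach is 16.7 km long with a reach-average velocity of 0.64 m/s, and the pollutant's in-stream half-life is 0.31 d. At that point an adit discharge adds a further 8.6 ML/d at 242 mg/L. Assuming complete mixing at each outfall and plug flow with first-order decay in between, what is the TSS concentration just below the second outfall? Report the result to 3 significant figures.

Flow-weighted average: C = (132.0·13.00 + 17.00·348.0) / 149.0 = 7632/149.0 = 51.22 mg/L; combined flow 149.0 ML/d.
Travel time t = 16.7·1000 / 0.64 = 26090 s = 7.248 h.
Half-life 0.31 d → k = ln 2 / 0.31 = 2.236 d⁻¹.
After decay, C = 51.22 × e^(−kt) = 51.22 × 0.5090 = 26.07 mg/L.
At the second outfall, C = (149.0·26.07 + 8.600·242.0) / (149.0 + 8.600) = 37.86 mg/L.

37.9 mg/L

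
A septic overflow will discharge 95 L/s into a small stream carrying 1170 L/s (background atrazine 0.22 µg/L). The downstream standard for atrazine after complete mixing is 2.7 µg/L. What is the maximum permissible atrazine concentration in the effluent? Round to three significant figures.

33.2 µg/L

At the limit, (Qr·Cr + Qe·Cₑ)/(Qr + Qe) = 2.7:
Cₑ = (1265·2.7 − 1170·0.2200) / 95.00 = 33.24 µg/L.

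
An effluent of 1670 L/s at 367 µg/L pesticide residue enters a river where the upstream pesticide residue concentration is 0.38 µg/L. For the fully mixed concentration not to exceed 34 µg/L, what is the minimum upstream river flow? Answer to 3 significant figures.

16500 L/s

Set C_mix = 34: (Q·0.3800 + 1670·367.0) / (Q + 1670) = 34
→ Q = 1670·(367.0 − 34)/(34 − 0.3800) = 16540 L/s.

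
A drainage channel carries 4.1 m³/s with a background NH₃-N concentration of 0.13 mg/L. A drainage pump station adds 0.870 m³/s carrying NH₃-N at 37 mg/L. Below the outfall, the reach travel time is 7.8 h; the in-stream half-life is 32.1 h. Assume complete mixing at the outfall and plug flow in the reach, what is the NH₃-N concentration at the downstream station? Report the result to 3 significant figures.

5.56 mg/L

Mixed concentration C = ΣQC/ΣQ = (4.100·0.1300 + 0.8700·37.00) / 4.970 = 32.72/4.970 = 6.584 mg/L.
Half-life 32.1 h → k = ln 2 / 32.1 = 0.02159 h⁻¹ = 0.5182 d⁻¹.
Decay over the reach: 6.584·exp(−kt) = 6.584·0.8450 = 5.564 mg/L.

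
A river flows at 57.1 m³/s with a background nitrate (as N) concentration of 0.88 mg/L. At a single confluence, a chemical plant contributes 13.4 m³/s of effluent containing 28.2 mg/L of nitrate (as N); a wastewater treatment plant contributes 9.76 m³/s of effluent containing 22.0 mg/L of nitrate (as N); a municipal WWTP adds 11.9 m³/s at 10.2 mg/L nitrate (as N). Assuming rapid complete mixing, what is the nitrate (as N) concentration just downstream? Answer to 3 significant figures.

8.29 mg/L

Mass balance: C = (57.10·0.8800 + 13.40·28.20 + 9.760·22.00 + 11.90·10.20) / 92.16 = 764.2/92.16 = 8.292 mg/L.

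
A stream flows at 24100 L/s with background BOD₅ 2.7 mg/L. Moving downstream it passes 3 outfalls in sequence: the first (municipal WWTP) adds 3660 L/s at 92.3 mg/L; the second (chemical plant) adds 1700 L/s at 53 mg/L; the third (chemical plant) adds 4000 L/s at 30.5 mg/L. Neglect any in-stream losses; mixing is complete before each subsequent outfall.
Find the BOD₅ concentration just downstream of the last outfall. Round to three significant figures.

18.4 mg/L

After outfall 1: Q = 24100 + 3660 = 27760 L/s; C = (24100·2.700 + 3660·92.30)/27760 = 14.51 mg/L.
After outfall 2: Q = 27760 + 1700 = 29460 L/s; C = (27760·14.51 + 1700·53.00)/29460 = 16.73 mg/L.
After outfall 3: Q = 29460 + 4000 = 33460 L/s; C = (29460·16.73 + 4000·30.50)/33460 = 18.38 mg/L.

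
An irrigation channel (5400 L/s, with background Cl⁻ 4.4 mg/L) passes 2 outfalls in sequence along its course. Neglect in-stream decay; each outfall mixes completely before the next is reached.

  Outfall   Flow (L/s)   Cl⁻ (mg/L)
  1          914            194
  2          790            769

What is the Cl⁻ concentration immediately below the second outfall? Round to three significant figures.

114 mg/L

Outfall 1: combined Q = 6314 L/s; C = (5400·4.400 + 914.0·194.0)/6314 = 31.85 mg/L.
Outfall 2: combined Q = 7104 L/s; C = (6314·31.85 + 790.0·769.0)/7104 = 113.8 mg/L.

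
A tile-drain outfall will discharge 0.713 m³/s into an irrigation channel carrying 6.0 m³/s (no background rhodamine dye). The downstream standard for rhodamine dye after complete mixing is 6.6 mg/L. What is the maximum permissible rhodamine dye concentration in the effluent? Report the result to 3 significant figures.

62.1 mg/L

At the limit, (Qr·Cr + Qe·Cₑ)/(Qr + Qe) = 6.6:
Cₑ = (6.713·6.6 − 6.000·0) / 0.7130 = 62.14 mg/L.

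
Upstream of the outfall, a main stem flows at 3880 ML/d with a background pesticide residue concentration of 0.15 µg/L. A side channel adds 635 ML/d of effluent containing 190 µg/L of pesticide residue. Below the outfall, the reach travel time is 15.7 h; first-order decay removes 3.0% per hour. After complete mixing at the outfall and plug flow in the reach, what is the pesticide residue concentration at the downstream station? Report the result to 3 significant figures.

After mixing, C = (3880·0.1500 + 635.0·190.0) / 4515 = 121200/4515 = 26.85 µg/L.
3.0%/h lost → k = −ln(1 − 0.03) = 0.03046 h⁻¹.
First-order decay: C = 26.85·exp(−k·t) = 26.85·0.6199 = 16.64 µg/L.

16.6 µg/L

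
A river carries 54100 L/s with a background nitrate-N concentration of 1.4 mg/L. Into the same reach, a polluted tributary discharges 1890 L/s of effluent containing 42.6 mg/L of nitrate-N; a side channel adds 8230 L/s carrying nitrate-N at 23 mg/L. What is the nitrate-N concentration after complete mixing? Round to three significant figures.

5.38 mg/L

Mixed concentration C = ΣQC/ΣQ = (54100·1.400 + 1890·42.60 + 8230·23.00) / 64220 = 345500/64220 = 5.381 mg/L.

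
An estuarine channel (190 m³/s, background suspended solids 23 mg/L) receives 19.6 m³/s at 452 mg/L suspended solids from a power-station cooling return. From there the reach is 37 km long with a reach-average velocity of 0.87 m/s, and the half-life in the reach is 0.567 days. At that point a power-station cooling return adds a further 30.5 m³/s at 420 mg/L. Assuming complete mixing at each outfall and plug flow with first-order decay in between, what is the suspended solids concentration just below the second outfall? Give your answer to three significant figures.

83.5 mg/L

Mixed concentration C = ΣQC/ΣQ = (190.0·23.00 + 19.60·452.0) / 209.6 = 13230/209.6 = 63.12 mg/L; combined flow 209.6 m³/s.
Travel time t = 37·1000 / 0.87 = 42530 s = 11.81 h.
Half-life 0.567 d → k = ln 2 / 0.567 = 1.222 d⁻¹.
After decay, C = 63.12 × e^(−kt) = 63.12 × 0.5479 = 34.58 mg/L.
At the second outfall, C = (209.6·34.58 + 30.50·420.0) / (209.6 + 30.50) = 83.54 mg/L.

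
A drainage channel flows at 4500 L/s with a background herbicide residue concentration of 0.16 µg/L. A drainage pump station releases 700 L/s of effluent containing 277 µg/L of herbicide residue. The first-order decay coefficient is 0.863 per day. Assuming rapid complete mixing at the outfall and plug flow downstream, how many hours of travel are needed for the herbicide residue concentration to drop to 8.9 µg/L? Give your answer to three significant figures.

39.9 h

Mass balance: C = (4500·0.1600 + 700.0·277.0) / 5200 = 194600/5200 = 37.43 µg/L.
37.43·exp(−k·t) = 8.9 → t = ln(37.43/8.9)/k = 143800 s = 39.94 h.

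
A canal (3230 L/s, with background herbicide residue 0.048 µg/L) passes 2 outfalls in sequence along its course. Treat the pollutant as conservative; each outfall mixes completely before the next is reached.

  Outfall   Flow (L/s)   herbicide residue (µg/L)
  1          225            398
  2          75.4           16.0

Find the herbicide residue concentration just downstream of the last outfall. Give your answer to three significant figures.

25.8 µg/L

After outfall 1: Q = 3230 + 225.0 = 3455 L/s; C = (3230·0.04800 + 225.0·398.0)/3455 = 25.96 µg/L.
After outfall 2: Q = 3455 + 75.40 = 3530 L/s; C = (3455·25.96 + 75.40·16.00)/3530 = 25.75 µg/L.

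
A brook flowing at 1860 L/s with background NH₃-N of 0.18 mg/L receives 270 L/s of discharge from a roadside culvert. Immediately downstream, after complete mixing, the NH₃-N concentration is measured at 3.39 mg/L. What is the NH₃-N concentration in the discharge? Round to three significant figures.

25.5 mg/L

Mass balance: 1860·0.1800 + 270.0·Cₑ = 2130·3.390
→ Cₑ = (2130·3.390 − 1860·0.1800) / 270.0 = 25.50 mg/L.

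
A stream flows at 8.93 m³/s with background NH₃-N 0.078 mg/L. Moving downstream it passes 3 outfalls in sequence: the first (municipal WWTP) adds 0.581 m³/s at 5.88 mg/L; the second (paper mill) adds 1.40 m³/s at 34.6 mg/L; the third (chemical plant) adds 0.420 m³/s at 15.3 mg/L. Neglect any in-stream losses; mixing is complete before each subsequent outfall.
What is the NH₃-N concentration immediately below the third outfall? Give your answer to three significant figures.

5.21 mg/L

After outfall 1: Q = 8.930 + 0.5810 = 9.511 m³/s; C = (8.930·0.07800 + 0.5810·5.880)/9.511 = 0.4324 mg/L.
After outfall 2: Q = 9.511 + 1.400 = 10.91 m³/s; C = (9.511·0.4324 + 1.400·34.60)/10.91 = 4.816 mg/L.
After outfall 3: Q = 10.91 + 0.4200 = 11.33 m³/s; C = (10.91·4.816 + 0.4200·15.30)/11.33 = 5.205 mg/L.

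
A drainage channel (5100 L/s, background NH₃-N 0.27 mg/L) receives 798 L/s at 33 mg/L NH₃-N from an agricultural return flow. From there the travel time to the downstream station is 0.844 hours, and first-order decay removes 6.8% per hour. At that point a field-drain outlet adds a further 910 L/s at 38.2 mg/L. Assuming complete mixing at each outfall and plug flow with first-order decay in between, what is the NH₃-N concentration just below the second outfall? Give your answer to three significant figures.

After mixing, C = (5100·0.2700 + 798.0·33.00) / 5898 = 27710/5898 = 4.698 mg/L; combined flow 5898 L/s.
6.8%/h lost → k = −ln(1 − 0.068) = 0.07042 h⁻¹.
Decay over the reach: 4.698·exp(−kt) = 4.698·0.9423 = 4.427 mg/L.
At the second outfall, C = (5898·4.427 + 910.0·38.20) / (5898 + 910.0) = 8.942 mg/L.

8.94 mg/L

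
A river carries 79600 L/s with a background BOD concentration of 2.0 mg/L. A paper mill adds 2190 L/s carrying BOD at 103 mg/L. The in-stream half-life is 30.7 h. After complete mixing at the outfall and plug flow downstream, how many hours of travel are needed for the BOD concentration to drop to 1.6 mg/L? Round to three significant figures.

Mixed concentration C = ΣQC/ΣQ = (79600·2.000 + 2190·103.0) / 81790 = 384800/81790 = 4.704 mg/L.
Half-life 30.7 h → k = ln 2 / 30.7 = 0.02258 h⁻¹ = 0.5419 d⁻¹.
4.704·exp(−k·t) = 1.6 → t = ln(4.704/1.6)/k = 172000 s = 47.77 h.

47.8 h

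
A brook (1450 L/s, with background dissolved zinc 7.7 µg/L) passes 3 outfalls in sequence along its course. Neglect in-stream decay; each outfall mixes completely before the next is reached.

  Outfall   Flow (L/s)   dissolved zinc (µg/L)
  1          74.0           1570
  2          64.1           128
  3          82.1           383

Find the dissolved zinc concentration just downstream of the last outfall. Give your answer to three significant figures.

100 µg/L

Below outfall 1: Q → 1524 L/s, C = (1450·7.700 + 74.00·1570)/1524 = 83.56 µg/L.
Below outfall 2: Q → 1588 L/s, C = (1524·83.56 + 64.10·128.0)/1588 = 85.35 µg/L.
Below outfall 3: Q → 1670 L/s, C = (1588·85.35 + 82.10·383.0)/1670 = 99.98 µg/L.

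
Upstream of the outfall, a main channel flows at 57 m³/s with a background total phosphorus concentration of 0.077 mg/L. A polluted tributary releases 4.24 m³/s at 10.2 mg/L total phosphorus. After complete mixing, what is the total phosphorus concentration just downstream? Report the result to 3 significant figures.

Flow-weighted average: C = (57.00·0.07700 + 4.240·10.20) / 61.24 = 47.64/61.24 = 0.7779 mg/L.

0.778 mg/L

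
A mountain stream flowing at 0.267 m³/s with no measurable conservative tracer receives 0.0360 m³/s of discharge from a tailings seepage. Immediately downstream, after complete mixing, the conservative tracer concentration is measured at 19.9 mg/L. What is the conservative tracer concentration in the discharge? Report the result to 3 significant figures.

167 mg/L

Mass balance: 0.2670·0 + 0.03600·Cₑ = 0.3030·19.90
→ Cₑ = (0.3030·19.90 − 0.2670·0) / 0.03600 = 167.5 mg/L.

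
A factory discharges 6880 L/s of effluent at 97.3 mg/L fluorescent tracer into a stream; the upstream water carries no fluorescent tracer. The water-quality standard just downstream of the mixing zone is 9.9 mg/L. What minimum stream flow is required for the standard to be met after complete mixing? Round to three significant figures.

Set C_mix = 9.9: (Q·0 + 6880·97.30) / (Q + 6880) = 9.9
→ Q = 6880·(97.30 − 9.9)/(9.9 − 0) = 60740 L/s.

60700 L/s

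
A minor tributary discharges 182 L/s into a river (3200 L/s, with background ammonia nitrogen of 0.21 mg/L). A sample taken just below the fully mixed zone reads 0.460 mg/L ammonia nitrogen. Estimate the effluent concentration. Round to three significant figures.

Mass balance: 3200·0.2100 + 182.0·Cₑ = 3382·0.4600
→ Cₑ = (3382·0.4600 − 3200·0.2100) / 182.0 = 4.856 mg/L.

4.86 mg/L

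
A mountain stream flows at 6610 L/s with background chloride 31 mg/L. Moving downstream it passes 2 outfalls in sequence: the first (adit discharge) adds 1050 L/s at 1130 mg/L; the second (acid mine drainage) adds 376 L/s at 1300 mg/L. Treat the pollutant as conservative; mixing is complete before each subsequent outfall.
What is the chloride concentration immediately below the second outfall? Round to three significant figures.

234 mg/L

Below outfall 1: Q → 7660 L/s, C = (6610·31.00 + 1050·1130)/7660 = 181.6 mg/L.
Below outfall 2: Q → 8036 L/s, C = (7660·181.6 + 376.0·1300)/8036 = 234.0 mg/L.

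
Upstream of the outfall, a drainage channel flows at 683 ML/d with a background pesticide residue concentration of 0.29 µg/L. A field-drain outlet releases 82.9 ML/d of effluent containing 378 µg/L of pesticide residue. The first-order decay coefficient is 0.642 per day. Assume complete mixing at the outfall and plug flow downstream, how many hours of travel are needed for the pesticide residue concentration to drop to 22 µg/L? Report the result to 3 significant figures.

23.4 h

After mixing, C = (683.0·0.2900 + 82.90·378.0) / 765.9 = 31530/765.9 = 41.17 µg/L.
41.17·exp(−k·t) = 22 → t = ln(41.17/22)/k = 84350 s = 23.43 h.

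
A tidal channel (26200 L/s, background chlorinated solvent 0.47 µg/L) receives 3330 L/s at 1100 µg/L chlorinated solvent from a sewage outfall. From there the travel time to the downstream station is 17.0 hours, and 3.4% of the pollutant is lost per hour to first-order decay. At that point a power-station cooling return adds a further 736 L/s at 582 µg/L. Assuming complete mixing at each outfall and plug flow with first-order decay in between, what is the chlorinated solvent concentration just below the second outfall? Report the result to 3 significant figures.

81.6 µg/L

Mass balance: C = (26200·0.4700 + 3330·1100) / 29530 = 3675000/29530 = 124.5 µg/L; combined flow 29530 L/s.
3.4%/h lost → k = −ln(1 − 0.034) = 0.03459 h⁻¹.
First-order decay: C = 124.5·exp(−k·t) = 124.5·0.5554 = 69.13 µg/L.
At the second outfall, C = (29530·69.13 + 736.0·582.0) / (29530 + 736.0) = 81.60 µg/L.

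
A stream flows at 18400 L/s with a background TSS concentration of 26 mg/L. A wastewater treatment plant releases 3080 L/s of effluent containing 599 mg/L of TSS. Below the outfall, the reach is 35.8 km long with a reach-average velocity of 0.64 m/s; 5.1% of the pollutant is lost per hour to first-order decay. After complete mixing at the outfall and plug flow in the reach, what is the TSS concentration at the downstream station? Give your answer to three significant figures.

Mass balance: C = (18400·26.00 + 3080·599.0) / 21480 = 2323000/21480 = 108.2 mg/L.
Travel time t = 35.8·1000 / 0.64 = 55940 s = 15.54 h.
5.1%/h lost → k = −ln(1 − 0.051) = 0.05235 h⁻¹.
First-order decay: C = 108.2·exp(−k·t) = 108.2·0.4434 = 47.95 mg/L.

48.0 mg/L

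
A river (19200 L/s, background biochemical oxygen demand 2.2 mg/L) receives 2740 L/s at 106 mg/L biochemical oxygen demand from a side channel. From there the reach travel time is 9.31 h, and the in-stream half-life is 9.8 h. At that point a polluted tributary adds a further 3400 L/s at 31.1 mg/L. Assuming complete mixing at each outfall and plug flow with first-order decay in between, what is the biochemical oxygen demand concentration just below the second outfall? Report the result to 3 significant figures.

11.0 mg/L

After mixing, C = (19200·2.200 + 2740·106.0) / 21940 = 332700/21940 = 15.16 mg/L; combined flow 21940 L/s.
Half-life 9.8 h → k = ln 2 / 9.8 = 0.07073 h⁻¹ = 1.698 d⁻¹.
After decay, C = 15.16 × e^(−kt) = 15.16 × 0.5176 = 7.849 mg/L.
Second outfall: C = (21940·7.849 + 3400·31.10)/25340 = 10.97 mg/L.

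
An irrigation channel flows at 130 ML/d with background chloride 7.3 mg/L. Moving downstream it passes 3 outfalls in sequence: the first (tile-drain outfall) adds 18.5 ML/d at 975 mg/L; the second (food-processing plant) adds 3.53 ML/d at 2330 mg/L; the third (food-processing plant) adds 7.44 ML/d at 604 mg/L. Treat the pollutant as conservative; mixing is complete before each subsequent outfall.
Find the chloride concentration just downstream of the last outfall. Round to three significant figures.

199 mg/L

Outfall 1: combined Q = 148.5 ML/d; C = (130.0·7.300 + 18.50·975.0)/148.5 = 127.9 mg/L.
Outfall 2: combined Q = 152.0 ML/d; C = (148.5·127.9 + 3.530·2330)/152.0 = 179.0 mg/L.
Outfall 3: combined Q = 159.5 ML/d; C = (152.0·179.0 + 7.440·604.0)/159.5 = 198.8 mg/L.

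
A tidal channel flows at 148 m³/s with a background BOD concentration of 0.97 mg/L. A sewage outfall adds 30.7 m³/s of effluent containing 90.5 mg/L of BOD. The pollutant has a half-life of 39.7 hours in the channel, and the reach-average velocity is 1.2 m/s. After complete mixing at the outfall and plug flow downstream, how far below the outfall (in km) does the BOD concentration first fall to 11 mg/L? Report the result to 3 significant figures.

98.1 km

Flow-weighted average: C = (148.0·0.9700 + 30.70·90.50) / 178.7 = 2922/178.7 = 16.35 mg/L.
Half-life 39.7 h → k = ln 2 / 39.7 = 0.01746 h⁻¹ = 0.4190 d⁻¹.
Set 16.35·exp(−k·t) = 11 → t = ln(16.35/11)/k = 81730 s = 22.70 h.
Distance = v·t = 1.2·81730 = 98080 m = 98.08 km.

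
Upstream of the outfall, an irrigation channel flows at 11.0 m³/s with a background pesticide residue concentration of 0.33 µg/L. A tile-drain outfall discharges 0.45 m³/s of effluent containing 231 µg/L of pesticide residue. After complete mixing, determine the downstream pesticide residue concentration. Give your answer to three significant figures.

9.40 µg/L

Mass balance: C = (11.00·0.3300 + 0.4500·231.0) / 11.45 = 107.6/11.45 = 9.396 µg/L.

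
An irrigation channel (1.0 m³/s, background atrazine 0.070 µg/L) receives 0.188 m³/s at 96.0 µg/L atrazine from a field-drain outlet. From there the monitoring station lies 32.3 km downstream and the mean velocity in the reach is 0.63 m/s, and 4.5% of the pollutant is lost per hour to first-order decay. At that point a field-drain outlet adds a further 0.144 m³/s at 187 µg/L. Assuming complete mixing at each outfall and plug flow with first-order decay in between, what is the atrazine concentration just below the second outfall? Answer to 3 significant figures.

27.3 µg/L

After mixing, C = (1.000·0.07000 + 0.1880·96.00) / 1.188 = 18.12/1.188 = 15.25 µg/L; combined flow 1.188 m³/s.
Travel time t = 32.3·1000 / 0.63 = 51270 s = 14.24 h.
4.5%/h lost → k = −ln(1 − 0.045) = 0.04604 h⁻¹.
Decay over the reach: 15.25·exp(−kt) = 15.25·0.5191 = 7.916 µg/L.
At the second outfall, C = (1.188·7.916 + 0.1440·187.0) / (1.188 + 0.1440) = 27.28 µg/L.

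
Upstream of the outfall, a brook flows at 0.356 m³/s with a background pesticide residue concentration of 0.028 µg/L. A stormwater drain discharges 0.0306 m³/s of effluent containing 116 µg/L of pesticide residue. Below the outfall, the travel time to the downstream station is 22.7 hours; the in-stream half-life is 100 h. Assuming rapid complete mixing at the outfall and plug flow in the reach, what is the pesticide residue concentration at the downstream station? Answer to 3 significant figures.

Mass balance: C = (0.3560·0.02800 + 0.03060·116.0) / 0.3866 = 3.560/0.3866 = 9.207 µg/L.
Half-life 100 h → k = ln 2 / 100 = 0.006931 h⁻¹ = 0.1664 d⁻¹.
Decay over the reach: 9.207·exp(−kt) = 9.207·0.8544 = 7.867 µg/L.

7.87 µg/L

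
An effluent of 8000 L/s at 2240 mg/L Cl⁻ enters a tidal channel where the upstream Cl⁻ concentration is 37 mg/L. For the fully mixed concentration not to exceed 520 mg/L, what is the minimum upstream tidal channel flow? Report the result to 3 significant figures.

Set C_mix = 520: (Q·37.00 + 8000·2240) / (Q + 8000) = 520
→ Q = 8000·(2240 − 520)/(520 − 37.00) = 28490 L/s.

28500 L/s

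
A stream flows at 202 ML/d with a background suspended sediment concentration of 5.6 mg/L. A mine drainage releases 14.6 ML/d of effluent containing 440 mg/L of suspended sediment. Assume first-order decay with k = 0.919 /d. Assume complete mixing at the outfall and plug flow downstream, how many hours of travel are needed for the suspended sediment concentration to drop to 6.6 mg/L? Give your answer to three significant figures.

Mass balance: C = (202.0·5.600 + 14.60·440.0) / 216.6 = 7555/216.6 = 34.88 mg/L.
34.88·exp(−k·t) = 6.6 → t = ln(34.88/6.6)/k = 156500 s = 43.48 h.

43.5 h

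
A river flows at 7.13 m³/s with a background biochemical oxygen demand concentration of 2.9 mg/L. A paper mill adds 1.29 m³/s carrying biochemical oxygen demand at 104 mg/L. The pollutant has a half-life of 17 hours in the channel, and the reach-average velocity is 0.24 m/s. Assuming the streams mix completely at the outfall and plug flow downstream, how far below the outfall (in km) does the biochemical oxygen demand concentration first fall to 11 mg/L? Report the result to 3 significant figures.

10.9 km

After mixing, C = (7.130·2.900 + 1.290·104.0) / 8.420 = 154.8/8.420 = 18.39 mg/L.
Half-life 17 h → k = ln 2 / 17 = 0.04077 h⁻¹ = 0.9786 d⁻¹.
Set 18.39·exp(−k·t) = 11 → t = ln(18.39/11)/k = 45370 s = 12.60 h.
Distance = v·t = 0.24·45370 = 10890 m = 10.89 km.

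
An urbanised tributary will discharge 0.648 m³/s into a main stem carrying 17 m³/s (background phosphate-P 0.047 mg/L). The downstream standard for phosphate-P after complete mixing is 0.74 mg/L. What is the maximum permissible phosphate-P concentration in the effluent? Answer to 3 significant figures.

At the limit, (Qr·Cr + Qe·Cₑ)/(Qr + Qe) = 0.74:
Cₑ = (17.65·0.74 − 17.00·0.04700) / 0.6480 = 18.92 mg/L.

18.9 mg/L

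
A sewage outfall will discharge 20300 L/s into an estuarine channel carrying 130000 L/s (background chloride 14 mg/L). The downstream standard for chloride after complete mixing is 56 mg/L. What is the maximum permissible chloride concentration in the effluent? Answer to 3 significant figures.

325 mg/L

At the limit, (Qr·Cr + Qe·Cₑ)/(Qr + Qe) = 56:
Cₑ = (150300·56 − 130000·14.00) / 20300 = 325.0 mg/L.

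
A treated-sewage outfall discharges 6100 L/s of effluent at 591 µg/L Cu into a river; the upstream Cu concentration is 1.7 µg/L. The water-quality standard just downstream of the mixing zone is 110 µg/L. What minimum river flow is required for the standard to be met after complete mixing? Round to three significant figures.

27100 L/s

Set C_mix = 110: (Q·1.700 + 6100·591.0) / (Q + 6100) = 110
→ Q = 6100·(591.0 − 110)/(110 − 1.700) = 27090 L/s.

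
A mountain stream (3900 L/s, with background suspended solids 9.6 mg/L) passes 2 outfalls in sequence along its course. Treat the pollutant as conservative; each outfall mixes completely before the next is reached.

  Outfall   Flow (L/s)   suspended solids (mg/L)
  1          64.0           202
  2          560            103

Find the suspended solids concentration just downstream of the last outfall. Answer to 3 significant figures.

After outfall 1: Q = 3900 + 64.00 = 3964 L/s; C = (3900·9.600 + 64.00·202.0)/3964 = 12.71 mg/L.
After outfall 2: Q = 3964 + 560.0 = 4524 L/s; C = (3964·12.71 + 560.0·103.0)/4524 = 23.88 mg/L.

23.9 mg/L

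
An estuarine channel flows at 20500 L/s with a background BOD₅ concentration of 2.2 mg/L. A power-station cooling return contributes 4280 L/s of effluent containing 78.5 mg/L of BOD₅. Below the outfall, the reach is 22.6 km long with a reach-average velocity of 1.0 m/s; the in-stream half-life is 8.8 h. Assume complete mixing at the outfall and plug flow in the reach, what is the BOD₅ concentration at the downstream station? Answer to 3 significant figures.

Flow-weighted average: C = (20500·2.200 + 4280·78.50) / 24780 = 381100/24780 = 15.38 mg/L.
Travel time t = 22.6·1000 / 1.0 = 22600 s = 6.278 h.
Half-life 8.8 h → k = ln 2 / 8.8 = 0.07877 h⁻¹ = 1.890 d⁻¹.
First-order decay: C = 15.38·exp(−k·t) = 15.38·0.6099 = 9.379 mg/L.

9.38 mg/L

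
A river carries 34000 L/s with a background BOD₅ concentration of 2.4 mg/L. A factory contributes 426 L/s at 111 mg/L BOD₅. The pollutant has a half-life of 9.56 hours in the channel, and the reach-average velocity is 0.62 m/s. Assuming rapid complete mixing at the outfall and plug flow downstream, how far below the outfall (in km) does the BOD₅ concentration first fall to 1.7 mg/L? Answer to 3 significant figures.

After mixing, C = (34000·2.400 + 426.0·111.0) / 34430 = 128900/34430 = 3.744 mg/L.
Half-life 9.56 h → k = ln 2 / 9.56 = 0.07250 h⁻¹ = 1.740 d⁻¹.
Set 3.744·exp(−k·t) = 1.7 → t = ln(3.744/1.7)/k = 39200 s = 10.89 h.
Distance = v·t = 0.62·39200 = 24300 m = 24.30 km.

24.3 km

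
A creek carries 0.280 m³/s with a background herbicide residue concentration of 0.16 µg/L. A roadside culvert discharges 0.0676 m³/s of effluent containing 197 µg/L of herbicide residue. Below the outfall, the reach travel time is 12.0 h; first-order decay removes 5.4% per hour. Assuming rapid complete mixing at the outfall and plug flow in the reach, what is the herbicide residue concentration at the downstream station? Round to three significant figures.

After mixing, C = (0.2800·0.1600 + 0.06760·197.0) / 0.3476 = 13.36/0.3476 = 38.44 µg/L.
5.4%/h lost → k = −ln(1 − 0.054) = 0.05551 h⁻¹.
Decay over the reach: 38.44·exp(−kt) = 38.44·0.5137 = 19.75 µg/L.

19.7 µg/L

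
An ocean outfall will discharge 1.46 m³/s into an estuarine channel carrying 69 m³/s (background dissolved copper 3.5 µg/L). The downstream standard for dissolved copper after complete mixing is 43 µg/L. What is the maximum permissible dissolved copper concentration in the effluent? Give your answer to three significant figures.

1910 µg/L

At the limit, (Qr·Cr + Qe·Cₑ)/(Qr + Qe) = 43:
Cₑ = (70.46·43 − 69.00·3.500) / 1.460 = 1910 µg/L.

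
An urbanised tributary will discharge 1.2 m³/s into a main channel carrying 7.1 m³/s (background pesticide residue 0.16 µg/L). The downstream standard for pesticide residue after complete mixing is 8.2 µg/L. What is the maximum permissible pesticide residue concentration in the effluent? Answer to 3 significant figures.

55.8 µg/L

At the limit, (Qr·Cr + Qe·Cₑ)/(Qr + Qe) = 8.2:
Cₑ = (8.300·8.2 − 7.100·0.1600) / 1.200 = 55.77 µg/L.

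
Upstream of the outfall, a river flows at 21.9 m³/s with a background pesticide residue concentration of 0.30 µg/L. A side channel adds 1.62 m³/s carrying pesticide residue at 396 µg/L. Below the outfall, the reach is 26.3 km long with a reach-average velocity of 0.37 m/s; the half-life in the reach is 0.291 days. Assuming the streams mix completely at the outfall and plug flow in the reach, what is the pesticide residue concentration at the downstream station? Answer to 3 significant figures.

3.88 µg/L

Mixed concentration C = ΣQC/ΣQ = (21.90·0.3000 + 1.620·396.0) / 23.52 = 648.1/23.52 = 27.55 µg/L.
Travel time t = 26.3·1000 / 0.37 = 71080 s = 19.74 h.
Half-life 0.291 d → k = ln 2 / 0.291 = 2.382 d⁻¹.
After decay, C = 27.55 × e^(−kt) = 27.55 × 0.1409 = 3.883 µg/L.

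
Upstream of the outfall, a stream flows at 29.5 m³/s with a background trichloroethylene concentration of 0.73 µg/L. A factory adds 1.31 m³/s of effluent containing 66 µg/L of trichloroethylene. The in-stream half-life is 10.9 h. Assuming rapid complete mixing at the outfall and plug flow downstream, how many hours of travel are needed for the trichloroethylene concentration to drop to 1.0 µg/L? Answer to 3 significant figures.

19.7 h

After mixing, C = (29.50·0.7300 + 1.310·66.00) / 30.81 = 108.0/30.81 = 3.505 µg/L.
Half-life 10.9 h → k = ln 2 / 10.9 = 0.06359 h⁻¹ = 1.526 d⁻¹.
3.505·exp(−k·t) = 1.0 → t = ln(3.505/1.0)/k = 71000 s = 19.72 h.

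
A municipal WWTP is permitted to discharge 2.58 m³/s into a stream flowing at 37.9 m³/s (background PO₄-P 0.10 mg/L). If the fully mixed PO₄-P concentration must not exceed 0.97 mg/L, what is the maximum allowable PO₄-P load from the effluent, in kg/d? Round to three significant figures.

3070 kg/d

Mass balance at the limit: 37.90·0.1000 + 2.580·Cₑ = 40.48·0.97 → Cₑ = 13.75 mg/L.
Load = 2.580 m³/s × 13.75 g/m³ × 86 400 s/d = 3065 kg/d.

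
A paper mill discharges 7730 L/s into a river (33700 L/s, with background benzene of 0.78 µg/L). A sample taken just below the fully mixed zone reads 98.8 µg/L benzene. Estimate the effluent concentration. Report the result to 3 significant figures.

526 µg/L

Mass balance: 33700·0.7800 + 7730·Cₑ = 41430·98.80
→ Cₑ = (41430·98.80 − 33700·0.7800) / 7730 = 526.1 µg/L.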